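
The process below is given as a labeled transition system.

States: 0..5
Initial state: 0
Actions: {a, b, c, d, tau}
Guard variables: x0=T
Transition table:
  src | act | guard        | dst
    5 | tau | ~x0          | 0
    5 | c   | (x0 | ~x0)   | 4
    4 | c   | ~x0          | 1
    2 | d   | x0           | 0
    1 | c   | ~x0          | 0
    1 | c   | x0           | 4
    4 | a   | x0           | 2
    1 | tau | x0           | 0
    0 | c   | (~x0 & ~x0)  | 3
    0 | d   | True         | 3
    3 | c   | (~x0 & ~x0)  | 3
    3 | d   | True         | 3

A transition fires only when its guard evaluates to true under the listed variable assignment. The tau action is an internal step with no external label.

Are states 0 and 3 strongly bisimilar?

Answer: BISIMILAR

Analysis:
Bisimulation quotient by refinement:
  round 0: {{0,1,2,3,4,5}}
  round 1: {{0,2,3},{1},{4},{5}}
stable after 2 split(s): 4 block(s)
class of 0: {0,2,3}; class of 3: {0,2,3}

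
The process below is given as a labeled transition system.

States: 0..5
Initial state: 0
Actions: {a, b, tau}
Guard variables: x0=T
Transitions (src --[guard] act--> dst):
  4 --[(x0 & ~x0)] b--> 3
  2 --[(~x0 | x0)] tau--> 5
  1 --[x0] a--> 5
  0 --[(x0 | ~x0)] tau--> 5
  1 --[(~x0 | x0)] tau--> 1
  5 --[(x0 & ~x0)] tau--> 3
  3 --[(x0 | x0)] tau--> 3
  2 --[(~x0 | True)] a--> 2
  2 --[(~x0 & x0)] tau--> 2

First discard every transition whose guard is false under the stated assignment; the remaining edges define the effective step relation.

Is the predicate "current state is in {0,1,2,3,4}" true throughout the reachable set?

Allowed set {0,1,2,3,4}
Reach set: {0,5}
  0: ✓
  5: ✗ unsafe
reach 5 via tau — violates

Answer: INVARIANT VIOLATED at state 5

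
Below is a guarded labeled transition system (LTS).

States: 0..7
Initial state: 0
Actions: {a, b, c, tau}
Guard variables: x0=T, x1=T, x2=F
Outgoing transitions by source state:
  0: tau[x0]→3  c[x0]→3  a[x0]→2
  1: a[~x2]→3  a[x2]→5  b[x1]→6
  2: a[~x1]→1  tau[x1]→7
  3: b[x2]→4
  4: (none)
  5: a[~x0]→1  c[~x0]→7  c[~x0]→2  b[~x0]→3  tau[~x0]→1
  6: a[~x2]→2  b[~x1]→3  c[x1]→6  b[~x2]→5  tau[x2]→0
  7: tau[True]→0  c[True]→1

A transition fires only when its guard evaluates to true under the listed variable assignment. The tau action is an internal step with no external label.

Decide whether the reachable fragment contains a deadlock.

Answer: DEADLOCK at state 3

Trace:
Reachable = {0,1,2,3,5,6,7}
  0: a→2  c→3  tau→3  [3 exit(s)]
  1: a→3  b→6  [2 exit(s)]
  2: tau→7  [1 exit(s)]
  3: ∅  [deadlock]
  5: ∅  [deadlock]
  6: a→2  b→5  c→6  [3 exit(s)]
  7: c→1  tau→0  [2 exit(s)]
trace reaching 3: tau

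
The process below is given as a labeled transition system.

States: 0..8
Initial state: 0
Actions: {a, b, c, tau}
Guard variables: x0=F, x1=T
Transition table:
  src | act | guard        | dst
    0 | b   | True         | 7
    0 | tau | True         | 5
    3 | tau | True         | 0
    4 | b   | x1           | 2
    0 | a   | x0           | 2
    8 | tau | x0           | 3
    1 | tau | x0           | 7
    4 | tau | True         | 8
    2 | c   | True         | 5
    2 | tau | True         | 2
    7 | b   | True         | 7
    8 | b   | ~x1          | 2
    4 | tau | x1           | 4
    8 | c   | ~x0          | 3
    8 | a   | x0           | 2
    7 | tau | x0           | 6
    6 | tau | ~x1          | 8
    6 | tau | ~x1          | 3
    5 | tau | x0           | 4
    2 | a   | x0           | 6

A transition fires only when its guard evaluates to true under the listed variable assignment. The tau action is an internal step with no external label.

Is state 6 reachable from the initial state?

Answer: UNREACHABLE

Analysis:
10 transition(s) survive guard evaluation.
L0 = {0}
L1 = {5,7}  now seen {0,5,7}
Reachable = {0,5,7}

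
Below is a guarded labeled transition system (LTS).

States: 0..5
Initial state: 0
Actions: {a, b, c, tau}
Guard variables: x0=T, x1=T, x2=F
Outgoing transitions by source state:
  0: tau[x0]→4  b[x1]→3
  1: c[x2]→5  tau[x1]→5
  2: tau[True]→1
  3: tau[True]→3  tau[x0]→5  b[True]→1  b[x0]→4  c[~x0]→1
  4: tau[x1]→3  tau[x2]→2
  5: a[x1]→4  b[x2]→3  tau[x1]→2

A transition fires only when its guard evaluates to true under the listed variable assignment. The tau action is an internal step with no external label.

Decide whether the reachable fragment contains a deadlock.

R = {0,1,2,3,4,5}
  0: b→3  tau→4  [2 exit(s)]
  1: tau→5  [1 exit(s)]
  2: tau→1  [1 exit(s)]
  3: b→1  b→4  tau→3  tau→5  [4 exit(s)]
  4: tau→3  [1 exit(s)]
  5: a→4  tau→2  [2 exit(s)]

Answer: DEADLOCK-FREE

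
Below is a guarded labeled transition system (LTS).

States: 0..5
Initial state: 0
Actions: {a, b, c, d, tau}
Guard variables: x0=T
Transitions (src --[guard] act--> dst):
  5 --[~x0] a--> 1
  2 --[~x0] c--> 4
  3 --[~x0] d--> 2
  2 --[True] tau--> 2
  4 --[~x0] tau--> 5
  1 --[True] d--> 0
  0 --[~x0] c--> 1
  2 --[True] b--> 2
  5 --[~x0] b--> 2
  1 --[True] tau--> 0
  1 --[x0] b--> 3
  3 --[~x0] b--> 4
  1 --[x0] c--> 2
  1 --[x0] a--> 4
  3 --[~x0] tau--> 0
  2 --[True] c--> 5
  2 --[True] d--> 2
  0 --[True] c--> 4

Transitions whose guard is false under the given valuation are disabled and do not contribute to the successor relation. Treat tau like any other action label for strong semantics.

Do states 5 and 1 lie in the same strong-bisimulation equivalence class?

Compute ~ classes (split until stable):
  π0 = {{0,1,2,3,4,5}}
  π1 = {{0},{1},{2},{3,4,5}}
stable after 2 split(s): 4 block(s)
class of 5: {3,4,5}; class of 1: {1}

Answer: NOT BISIMILAR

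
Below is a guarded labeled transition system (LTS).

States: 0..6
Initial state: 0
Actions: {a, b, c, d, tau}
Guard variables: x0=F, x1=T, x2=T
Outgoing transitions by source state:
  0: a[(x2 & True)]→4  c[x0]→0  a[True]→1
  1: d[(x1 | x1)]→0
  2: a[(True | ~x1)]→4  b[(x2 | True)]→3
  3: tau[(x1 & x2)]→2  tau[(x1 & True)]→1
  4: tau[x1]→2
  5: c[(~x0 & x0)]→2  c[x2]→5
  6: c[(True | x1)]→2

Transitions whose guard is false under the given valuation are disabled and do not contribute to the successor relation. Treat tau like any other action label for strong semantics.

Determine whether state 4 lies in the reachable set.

10 transition(s) survive guard evaluation.
Layer 0: {0}
Layer 1: {1,4}  now seen {0,1,4}
Layer 2: {2}  now seen {0,1,2,4}
Layer 3: {3}  now seen {0,1,2,3,4}
R = {0,1,2,3,4}
witness 4: a

Answer: REACHABLE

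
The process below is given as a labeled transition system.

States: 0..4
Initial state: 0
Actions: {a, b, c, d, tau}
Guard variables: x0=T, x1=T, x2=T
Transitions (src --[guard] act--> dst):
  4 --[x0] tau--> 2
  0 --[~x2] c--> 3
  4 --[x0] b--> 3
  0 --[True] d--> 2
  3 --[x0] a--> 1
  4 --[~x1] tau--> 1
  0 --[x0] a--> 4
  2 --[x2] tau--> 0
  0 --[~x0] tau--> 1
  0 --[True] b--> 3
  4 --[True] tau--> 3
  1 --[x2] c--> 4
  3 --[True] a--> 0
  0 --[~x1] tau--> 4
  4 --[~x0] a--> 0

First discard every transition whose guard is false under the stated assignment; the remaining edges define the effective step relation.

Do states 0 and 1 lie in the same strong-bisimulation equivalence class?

Compute ~ classes (split until stable):
  π0 = {{0,1,2,3,4}}
  π1 = {{0},{1},{2},{3},{4}}
stable after 2 split(s): 5 block(s)
0∈{0}, 1∈{1}

Answer: NOT BISIMILAR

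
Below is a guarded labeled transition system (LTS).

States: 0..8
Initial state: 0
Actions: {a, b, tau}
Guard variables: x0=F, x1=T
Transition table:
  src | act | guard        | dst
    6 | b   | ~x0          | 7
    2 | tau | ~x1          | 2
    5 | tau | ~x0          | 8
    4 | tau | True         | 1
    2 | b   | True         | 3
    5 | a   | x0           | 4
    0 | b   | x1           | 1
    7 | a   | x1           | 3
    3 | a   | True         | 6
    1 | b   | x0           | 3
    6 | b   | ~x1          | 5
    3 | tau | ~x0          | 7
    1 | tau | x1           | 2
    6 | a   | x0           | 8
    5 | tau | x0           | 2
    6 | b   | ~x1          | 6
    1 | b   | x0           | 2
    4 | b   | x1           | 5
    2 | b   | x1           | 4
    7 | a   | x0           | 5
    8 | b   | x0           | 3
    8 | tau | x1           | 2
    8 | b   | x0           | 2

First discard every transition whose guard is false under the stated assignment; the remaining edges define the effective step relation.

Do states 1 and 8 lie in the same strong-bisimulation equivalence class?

Answer: BISIMILAR

Working:
Bisimulation quotient by refinement:
  π0 = {{0,1,2,3,4,5,6,7,8}}
  π1 = {{0,2,6},{1,5,8},{3},{4},{7}}
  π2 = {{0},{1,8},{2},{3},{4},{5},{6},{7}}
8 equivalence class(es) (converged in 3)
1∈{1,8}, 8∈{1,8}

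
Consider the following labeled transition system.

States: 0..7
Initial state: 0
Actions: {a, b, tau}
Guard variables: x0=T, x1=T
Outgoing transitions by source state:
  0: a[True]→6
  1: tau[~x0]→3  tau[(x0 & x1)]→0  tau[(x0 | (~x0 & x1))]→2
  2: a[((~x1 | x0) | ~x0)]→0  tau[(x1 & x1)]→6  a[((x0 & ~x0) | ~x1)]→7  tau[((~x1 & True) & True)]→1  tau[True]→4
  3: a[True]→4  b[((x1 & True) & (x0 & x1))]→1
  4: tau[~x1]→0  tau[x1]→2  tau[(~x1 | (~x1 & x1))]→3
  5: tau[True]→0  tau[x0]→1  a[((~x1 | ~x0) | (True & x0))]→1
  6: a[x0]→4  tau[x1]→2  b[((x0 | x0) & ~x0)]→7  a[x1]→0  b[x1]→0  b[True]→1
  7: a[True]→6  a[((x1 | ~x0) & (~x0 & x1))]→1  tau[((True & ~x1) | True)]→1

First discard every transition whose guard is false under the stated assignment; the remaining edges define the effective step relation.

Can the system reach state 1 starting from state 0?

Answer: REACHABLE

Trace:
After dropping false guards: 19 live edges.
L0 = {0}
L1 = {6}  total {0,6}
L2 = {1,2,4}  total {0,1,2,4,6}
R = {0,1,2,4,6}
trace reaching 1: a·b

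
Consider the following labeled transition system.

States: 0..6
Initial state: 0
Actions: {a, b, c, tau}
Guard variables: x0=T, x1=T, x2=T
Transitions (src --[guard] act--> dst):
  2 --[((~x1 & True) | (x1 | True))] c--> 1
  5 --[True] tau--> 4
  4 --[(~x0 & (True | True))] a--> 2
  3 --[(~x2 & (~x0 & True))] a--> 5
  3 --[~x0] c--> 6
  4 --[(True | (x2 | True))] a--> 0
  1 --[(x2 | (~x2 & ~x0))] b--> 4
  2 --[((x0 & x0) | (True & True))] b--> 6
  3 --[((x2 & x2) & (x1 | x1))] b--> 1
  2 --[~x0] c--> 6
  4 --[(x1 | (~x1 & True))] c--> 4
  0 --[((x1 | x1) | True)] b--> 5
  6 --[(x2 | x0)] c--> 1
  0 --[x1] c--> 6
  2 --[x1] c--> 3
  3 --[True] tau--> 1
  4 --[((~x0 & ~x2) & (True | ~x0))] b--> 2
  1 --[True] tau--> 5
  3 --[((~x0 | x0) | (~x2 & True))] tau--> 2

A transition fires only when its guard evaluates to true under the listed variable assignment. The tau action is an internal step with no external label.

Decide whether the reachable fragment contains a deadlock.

Answer: DEADLOCK-FREE

Analysis:
Reach set: {0,1,4,5,6}
  0: b→5  c→6  [deg 2]
  1: b→4  tau→5  [deg 2]
  4: a→0  c→4  [deg 2]
  5: tau→4  [deg 1]
  6: c→1  [deg 1]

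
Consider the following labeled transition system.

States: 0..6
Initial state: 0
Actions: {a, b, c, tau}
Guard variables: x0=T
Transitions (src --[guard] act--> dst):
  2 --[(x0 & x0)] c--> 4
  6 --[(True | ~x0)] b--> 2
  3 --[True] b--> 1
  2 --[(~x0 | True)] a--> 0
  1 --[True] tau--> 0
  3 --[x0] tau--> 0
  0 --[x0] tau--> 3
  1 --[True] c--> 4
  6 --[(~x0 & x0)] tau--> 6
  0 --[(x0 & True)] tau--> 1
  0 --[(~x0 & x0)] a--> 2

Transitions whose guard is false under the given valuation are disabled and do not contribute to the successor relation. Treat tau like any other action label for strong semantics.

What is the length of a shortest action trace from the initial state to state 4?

BFS to 4:
  depth 0: {0}
  depth 1: {1,3}
  depth 2: {4}
4 enters at depth 2; path tau·c

Answer: 2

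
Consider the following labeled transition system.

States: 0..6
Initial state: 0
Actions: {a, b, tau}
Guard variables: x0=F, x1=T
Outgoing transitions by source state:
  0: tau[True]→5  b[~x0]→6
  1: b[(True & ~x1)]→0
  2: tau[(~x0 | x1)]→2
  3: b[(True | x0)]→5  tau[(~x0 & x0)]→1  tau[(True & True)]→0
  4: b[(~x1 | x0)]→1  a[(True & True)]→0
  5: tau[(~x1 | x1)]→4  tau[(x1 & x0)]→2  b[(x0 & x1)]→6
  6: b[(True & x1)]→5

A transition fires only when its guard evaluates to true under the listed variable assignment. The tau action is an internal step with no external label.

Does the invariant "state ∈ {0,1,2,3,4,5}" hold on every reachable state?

Answer: INVARIANT VIOLATED at state 6

Analysis:
Allowed set {0,1,2,3,4,5}
Reach set: {0,4,5,6}
  0: ✓
  4: ✓
  5: ✓
  6: ✗ unsafe
counterexample path to 6: b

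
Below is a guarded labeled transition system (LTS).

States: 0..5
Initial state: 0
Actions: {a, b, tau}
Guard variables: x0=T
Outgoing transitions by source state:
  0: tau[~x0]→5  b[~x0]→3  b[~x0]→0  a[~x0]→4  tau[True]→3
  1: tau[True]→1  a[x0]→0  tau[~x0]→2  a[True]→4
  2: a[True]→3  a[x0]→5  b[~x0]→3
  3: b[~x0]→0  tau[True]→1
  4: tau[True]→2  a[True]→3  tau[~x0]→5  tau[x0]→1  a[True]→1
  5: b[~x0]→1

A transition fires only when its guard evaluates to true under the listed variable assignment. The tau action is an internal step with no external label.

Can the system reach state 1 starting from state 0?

11 transition(s) survive guard evaluation.
L0 = {0}
L1 = {3}  cumulative {0,3}
L2 = {1}  cumulative {0,1,3}
L3 = {4}  cumulative {0,1,3,4}
L4 = {2}  cumulative {0,1,2,3,4}
L5 = {5}  cumulative {0,1,2,3,4,5}
R = {0,1,2,3,4,5}
witness 1: tau·tau

Answer: REACHABLE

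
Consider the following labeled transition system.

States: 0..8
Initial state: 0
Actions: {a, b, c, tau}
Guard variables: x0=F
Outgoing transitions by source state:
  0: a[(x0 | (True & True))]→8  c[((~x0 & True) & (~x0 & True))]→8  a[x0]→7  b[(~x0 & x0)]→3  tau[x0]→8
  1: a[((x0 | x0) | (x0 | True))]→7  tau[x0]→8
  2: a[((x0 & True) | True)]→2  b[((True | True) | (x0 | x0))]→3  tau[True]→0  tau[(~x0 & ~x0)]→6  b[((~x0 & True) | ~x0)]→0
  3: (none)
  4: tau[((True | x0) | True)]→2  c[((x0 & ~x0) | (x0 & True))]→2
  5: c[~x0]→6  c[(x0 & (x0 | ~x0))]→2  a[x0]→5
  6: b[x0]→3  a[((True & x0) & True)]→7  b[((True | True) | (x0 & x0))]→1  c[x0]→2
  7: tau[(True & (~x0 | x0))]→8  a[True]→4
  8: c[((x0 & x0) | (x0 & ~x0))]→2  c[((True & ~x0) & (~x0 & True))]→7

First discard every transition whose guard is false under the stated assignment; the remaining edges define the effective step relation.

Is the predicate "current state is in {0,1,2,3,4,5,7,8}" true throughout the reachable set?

Allowed set {0,1,2,3,4,5,7,8}
Reachable = {0,1,2,3,4,6,7,8}
  0: safe
  1: safe
  2: safe
  3: safe
  4: safe
  6: outside
  7: safe
  8: safe
witness against invariant: a·c·a·tau·tau → 6

Answer: INVARIANT VIOLATED at state 6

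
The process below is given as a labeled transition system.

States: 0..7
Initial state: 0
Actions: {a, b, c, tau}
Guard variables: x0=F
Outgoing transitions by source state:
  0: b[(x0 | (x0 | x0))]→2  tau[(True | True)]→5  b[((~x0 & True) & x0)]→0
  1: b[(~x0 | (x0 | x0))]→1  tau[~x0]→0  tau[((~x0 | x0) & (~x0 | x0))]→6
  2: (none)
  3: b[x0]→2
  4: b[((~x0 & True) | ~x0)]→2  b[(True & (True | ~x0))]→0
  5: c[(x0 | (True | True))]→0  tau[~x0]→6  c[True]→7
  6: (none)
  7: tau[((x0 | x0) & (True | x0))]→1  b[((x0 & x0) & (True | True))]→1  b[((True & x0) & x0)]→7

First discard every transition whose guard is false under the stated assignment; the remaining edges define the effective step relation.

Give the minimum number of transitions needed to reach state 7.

Answer: 2

Trace:
BFS to 7:
  L0 = {0}
  L1 = {5}
  L2 = {6,7}
first hit 7 at d=2 via tau·c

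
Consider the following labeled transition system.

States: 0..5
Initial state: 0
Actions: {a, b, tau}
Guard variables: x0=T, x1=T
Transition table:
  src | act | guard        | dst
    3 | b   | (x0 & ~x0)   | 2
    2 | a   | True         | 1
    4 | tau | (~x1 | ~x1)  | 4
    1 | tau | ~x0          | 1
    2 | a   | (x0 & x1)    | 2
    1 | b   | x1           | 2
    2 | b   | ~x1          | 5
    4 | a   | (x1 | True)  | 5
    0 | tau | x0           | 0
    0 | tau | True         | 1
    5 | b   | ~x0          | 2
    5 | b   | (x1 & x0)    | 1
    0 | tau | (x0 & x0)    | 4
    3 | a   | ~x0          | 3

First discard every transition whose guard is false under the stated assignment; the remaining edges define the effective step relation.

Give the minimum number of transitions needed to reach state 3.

Answer: UNREACHABLE

Working:
BFS to 3:
  L0 = {0}
  L1 = {1,4}
  L2 = {2,5}
3 never appears.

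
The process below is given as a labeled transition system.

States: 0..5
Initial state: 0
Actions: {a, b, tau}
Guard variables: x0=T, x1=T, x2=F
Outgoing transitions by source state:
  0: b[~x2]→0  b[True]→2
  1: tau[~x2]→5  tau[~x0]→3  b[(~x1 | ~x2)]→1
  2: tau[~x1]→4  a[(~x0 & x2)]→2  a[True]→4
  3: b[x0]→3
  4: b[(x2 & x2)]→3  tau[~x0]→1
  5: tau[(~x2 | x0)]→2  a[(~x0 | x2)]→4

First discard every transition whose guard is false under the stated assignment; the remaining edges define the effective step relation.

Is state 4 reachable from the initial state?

Answer: REACHABLE

Working:
Guard filter leaves 7 enabled edge(s).
Layer 0: {0}
Layer 1: {2}  cumulative {0,2}
Layer 2: {4}  cumulative {0,2,4}
R = {0,2,4}
trace reaching 4: b·a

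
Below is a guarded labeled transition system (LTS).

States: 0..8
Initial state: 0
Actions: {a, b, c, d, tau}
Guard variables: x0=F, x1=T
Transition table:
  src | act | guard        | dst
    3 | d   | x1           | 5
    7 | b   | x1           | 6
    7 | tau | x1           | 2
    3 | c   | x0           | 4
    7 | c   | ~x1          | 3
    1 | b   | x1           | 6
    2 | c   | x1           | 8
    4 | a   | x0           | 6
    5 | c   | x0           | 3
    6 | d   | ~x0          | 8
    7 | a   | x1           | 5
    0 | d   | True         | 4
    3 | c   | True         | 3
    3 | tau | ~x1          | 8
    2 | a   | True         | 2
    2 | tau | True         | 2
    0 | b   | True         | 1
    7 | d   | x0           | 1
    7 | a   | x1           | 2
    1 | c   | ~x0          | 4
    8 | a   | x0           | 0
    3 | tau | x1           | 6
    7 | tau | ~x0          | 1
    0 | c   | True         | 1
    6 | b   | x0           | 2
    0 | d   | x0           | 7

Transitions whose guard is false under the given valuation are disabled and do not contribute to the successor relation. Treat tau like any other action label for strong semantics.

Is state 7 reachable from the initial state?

Answer: UNREACHABLE

Trace:
Guard filter leaves 17 enabled edge(s).
L0 = {0}
L1 = {1,4}  cumulative {0,1,4}
L2 = {6}  cumulative {0,1,4,6}
L3 = {8}  cumulative {0,1,4,6,8}
Reach set: {0,1,4,6,8}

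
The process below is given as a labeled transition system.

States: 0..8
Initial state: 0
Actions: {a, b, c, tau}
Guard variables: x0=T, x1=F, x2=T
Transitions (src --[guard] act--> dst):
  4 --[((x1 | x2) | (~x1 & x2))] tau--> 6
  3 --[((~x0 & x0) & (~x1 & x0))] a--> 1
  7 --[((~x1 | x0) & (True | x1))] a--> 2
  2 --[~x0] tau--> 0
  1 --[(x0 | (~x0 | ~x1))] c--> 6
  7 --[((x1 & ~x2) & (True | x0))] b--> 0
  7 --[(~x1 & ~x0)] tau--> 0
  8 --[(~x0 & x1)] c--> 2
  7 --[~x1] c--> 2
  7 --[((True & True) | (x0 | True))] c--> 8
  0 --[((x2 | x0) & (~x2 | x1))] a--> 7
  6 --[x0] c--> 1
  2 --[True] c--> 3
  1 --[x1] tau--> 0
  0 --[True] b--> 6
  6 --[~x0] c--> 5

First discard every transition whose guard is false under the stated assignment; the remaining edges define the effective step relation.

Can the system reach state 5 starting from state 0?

Guard filter leaves 8 enabled edge(s).
Layer 0: {0}
Layer 1: {6}  now seen {0,6}
Layer 2: {1}  now seen {0,1,6}
R = {0,1,6}

Answer: UNREACHABLE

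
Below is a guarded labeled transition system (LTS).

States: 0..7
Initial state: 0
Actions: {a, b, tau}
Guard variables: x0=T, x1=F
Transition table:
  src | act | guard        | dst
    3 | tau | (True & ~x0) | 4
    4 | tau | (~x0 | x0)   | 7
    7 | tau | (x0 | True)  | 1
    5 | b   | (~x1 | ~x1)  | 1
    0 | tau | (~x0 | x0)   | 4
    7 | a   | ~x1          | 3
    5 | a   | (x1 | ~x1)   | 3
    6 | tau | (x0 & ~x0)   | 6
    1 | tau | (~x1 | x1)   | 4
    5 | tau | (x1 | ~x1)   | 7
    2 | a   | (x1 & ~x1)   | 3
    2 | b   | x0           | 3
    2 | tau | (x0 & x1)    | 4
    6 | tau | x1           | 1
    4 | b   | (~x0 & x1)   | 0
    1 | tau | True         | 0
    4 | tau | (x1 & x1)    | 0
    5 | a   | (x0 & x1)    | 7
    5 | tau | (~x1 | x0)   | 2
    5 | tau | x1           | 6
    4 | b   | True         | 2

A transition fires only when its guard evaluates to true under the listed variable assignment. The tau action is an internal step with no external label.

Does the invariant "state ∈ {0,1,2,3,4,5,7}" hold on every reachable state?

Answer: INVARIANT HOLDS

Analysis:
Inv-set: {0,1,2,3,4,5,7}
Reach set: {0,1,2,3,4,7}
  0: safe
  1: safe
  2: safe
  3: safe
  4: safe
  7: safe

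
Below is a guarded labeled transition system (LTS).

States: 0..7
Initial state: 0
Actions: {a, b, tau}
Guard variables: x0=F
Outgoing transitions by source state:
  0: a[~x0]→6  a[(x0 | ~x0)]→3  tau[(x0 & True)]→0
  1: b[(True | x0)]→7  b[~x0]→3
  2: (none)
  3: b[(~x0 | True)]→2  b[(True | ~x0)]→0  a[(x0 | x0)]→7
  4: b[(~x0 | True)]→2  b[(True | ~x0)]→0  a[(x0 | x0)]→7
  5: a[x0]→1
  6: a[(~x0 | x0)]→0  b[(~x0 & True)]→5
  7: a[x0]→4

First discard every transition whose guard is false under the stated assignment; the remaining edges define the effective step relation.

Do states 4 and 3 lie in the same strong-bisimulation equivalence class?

Answer: BISIMILAR

Trace:
Bisimulation quotient by refinement:
  round 0: {{0,1,2,3,4,5,6,7}}
  round 1: {{0},{1,3,4},{2,5,7},{6}}
  round 2: {{0},{1},{2,5,7},{3,4},{6}}
Fixed point at round 3; 5 class(es).
4∈{3,4}, 3∈{3,4}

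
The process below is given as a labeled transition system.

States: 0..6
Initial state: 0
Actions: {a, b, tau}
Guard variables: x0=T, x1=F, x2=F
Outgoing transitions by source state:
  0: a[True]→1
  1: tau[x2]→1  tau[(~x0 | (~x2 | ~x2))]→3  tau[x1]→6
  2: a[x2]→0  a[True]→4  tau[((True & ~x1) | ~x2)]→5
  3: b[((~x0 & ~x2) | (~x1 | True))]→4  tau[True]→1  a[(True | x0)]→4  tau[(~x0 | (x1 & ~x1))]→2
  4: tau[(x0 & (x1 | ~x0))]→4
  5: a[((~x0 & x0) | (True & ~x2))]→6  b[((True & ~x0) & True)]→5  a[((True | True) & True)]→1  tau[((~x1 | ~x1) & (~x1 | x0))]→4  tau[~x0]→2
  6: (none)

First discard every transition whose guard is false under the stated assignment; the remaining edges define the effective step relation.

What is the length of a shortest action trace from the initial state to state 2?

Breadth-first toward 2:
  Layer 0: {0}
  Layer 1: {1}
  Layer 2: {3}
  Layer 3: {4}
2 never appears.

Answer: UNREACHABLE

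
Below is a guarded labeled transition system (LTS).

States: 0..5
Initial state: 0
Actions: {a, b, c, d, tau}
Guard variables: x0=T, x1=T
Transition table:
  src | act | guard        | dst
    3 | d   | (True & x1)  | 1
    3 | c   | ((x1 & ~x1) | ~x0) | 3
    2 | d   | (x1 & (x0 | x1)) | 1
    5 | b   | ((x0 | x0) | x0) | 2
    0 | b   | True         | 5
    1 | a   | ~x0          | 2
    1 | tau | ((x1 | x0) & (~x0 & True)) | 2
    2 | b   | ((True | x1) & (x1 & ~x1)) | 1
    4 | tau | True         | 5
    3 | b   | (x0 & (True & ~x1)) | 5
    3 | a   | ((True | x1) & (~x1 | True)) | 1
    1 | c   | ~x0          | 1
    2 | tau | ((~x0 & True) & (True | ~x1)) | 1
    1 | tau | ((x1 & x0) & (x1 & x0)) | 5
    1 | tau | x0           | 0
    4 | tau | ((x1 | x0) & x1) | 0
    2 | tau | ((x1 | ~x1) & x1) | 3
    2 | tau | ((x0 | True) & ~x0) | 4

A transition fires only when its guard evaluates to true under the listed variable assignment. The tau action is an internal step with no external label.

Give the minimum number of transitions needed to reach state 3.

Breadth-first toward 3:
  L0 = {0}
  L1 = {5}
  L2 = {2}
  L3 = {1,3}
3 enters at depth 3; path b·b·tau

Answer: 3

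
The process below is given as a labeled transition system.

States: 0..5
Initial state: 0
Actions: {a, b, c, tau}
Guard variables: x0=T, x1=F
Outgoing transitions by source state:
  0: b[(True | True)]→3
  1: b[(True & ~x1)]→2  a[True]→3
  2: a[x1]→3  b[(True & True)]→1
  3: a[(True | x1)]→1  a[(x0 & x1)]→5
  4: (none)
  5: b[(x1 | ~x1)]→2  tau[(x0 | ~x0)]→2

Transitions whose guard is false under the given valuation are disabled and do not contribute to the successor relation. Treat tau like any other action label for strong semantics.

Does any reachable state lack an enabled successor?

Reachable = {0,1,2,3}
  0: b→3  [1 exit(s)]
  1: a→3  b→2  [2 exit(s)]
  2: b→1  [1 exit(s)]
  3: a→1  [1 exit(s)]

Answer: DEADLOCK-FREE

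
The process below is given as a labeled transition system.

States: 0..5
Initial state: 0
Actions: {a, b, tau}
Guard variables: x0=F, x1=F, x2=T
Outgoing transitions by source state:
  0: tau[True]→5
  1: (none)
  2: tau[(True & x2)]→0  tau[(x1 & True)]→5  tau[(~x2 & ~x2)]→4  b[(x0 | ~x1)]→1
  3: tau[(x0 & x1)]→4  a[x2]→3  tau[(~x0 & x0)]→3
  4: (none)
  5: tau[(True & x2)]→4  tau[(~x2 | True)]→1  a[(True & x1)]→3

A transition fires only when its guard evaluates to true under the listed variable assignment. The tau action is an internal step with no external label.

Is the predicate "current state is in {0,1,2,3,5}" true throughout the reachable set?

Answer: INVARIANT VIOLATED at state 4

Analysis:
Allowed set {0,1,2,3,5}
R = {0,1,4,5}
  0: ok
  1: ok
  4: VIOLATES
  5: ok
witness against invariant: tau·tau → 4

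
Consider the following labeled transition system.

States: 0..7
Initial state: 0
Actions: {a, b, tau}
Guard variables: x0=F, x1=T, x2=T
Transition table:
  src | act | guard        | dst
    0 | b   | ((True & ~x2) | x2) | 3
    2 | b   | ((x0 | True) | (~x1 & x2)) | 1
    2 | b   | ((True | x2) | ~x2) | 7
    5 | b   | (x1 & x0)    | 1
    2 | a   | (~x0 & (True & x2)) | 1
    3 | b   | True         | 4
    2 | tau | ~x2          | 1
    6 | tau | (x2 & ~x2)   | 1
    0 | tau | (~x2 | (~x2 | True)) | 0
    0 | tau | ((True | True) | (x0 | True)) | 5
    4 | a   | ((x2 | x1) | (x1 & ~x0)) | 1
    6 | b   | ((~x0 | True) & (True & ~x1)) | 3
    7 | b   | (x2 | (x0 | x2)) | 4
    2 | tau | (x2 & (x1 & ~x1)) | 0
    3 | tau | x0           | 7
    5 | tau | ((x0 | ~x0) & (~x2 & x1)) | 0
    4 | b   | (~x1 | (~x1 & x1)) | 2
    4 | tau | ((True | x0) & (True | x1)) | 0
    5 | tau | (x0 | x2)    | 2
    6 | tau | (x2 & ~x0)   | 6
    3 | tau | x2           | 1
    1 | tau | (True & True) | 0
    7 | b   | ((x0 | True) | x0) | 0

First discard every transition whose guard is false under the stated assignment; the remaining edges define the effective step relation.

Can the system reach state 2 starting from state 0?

Answer: REACHABLE

Trace:
15 transition(s) survive guard evaluation.
Layer 0: {0}
Layer 1: {3,5}  now seen {0,3,5}
Layer 2: {1,2,4}  now seen {0,1,2,3,4,5}
Layer 3: {7}  now seen {0,1,2,3,4,5,7}
Reach set: {0,1,2,3,4,5,7}
trace reaching 2: tau·tau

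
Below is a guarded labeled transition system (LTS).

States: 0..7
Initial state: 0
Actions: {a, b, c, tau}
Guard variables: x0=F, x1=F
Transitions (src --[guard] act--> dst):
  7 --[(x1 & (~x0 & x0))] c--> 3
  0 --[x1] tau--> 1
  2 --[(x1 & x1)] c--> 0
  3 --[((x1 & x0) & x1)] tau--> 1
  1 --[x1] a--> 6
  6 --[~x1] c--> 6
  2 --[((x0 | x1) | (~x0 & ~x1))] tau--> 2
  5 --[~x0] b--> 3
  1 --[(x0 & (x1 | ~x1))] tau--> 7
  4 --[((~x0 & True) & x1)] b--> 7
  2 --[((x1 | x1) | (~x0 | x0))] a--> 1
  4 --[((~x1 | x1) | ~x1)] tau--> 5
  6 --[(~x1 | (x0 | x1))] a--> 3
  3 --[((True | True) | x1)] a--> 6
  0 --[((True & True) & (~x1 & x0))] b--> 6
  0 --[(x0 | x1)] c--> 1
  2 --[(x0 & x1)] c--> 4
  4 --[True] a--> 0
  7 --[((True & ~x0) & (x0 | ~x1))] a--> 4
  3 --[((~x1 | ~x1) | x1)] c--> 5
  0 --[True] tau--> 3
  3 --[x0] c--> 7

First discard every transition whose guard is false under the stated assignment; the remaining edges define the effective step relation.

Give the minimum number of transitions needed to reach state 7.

Breadth-first toward 7:
  L0 = {0}
  L1 = {3}
  L2 = {5,6}
7 never appears.

Answer: UNREACHABLE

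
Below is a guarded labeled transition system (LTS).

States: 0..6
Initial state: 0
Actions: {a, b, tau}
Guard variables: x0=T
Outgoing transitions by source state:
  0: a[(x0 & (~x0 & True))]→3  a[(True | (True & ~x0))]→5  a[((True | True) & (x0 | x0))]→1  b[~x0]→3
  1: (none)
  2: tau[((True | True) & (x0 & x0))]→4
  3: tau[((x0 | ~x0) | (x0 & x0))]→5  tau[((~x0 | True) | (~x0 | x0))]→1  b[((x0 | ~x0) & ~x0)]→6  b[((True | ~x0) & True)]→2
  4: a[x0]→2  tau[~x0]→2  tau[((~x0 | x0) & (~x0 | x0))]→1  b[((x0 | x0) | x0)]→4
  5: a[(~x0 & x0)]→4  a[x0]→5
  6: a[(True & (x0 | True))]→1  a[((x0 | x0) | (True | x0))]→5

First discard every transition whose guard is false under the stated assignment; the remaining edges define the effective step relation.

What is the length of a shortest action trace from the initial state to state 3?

BFS to 3:
  L0 = {0}
  L1 = {1,5}
3 never appears.

Answer: UNREACHABLE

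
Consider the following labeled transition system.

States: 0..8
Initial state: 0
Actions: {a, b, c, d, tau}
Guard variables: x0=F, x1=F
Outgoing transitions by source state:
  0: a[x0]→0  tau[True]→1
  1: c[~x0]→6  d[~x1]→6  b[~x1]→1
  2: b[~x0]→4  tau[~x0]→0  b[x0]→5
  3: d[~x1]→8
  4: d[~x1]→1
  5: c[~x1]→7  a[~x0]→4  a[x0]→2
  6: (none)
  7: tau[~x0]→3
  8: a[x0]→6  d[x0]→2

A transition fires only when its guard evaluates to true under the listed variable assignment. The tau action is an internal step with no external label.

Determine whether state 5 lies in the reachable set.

After dropping false guards: 11 live edges.
Layer 0: {0}
Layer 1: {1}  cumulative {0,1}
Layer 2: {6}  cumulative {0,1,6}
Reach set: {0,1,6}

Answer: UNREACHABLE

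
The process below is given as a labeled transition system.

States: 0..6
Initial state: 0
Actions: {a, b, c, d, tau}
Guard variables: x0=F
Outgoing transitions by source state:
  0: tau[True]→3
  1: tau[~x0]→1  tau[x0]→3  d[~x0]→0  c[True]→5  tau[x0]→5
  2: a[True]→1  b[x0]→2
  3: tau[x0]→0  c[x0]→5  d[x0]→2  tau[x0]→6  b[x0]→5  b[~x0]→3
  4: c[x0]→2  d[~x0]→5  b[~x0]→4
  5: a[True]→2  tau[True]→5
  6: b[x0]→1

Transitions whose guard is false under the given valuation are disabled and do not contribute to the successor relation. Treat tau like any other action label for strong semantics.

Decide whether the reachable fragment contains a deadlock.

Reachable = {0,3}
  0: tau→3  [1 out]
  3: b→3  [1 out]

Answer: DEADLOCK-FREE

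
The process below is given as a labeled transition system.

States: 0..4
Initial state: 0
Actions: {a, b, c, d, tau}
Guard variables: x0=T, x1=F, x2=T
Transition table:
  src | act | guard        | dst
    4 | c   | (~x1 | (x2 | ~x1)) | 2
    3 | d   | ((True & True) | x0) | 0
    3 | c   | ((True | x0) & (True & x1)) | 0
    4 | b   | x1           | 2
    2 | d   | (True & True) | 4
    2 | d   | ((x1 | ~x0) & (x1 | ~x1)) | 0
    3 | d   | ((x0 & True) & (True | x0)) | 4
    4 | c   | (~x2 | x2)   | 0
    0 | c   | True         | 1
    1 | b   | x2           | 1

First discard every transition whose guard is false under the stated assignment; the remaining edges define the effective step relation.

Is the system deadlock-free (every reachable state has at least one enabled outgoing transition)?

R = {0,1}
  0: c→1  [1 exit(s)]
  1: b→1  [1 exit(s)]

Answer: DEADLOCK-FREE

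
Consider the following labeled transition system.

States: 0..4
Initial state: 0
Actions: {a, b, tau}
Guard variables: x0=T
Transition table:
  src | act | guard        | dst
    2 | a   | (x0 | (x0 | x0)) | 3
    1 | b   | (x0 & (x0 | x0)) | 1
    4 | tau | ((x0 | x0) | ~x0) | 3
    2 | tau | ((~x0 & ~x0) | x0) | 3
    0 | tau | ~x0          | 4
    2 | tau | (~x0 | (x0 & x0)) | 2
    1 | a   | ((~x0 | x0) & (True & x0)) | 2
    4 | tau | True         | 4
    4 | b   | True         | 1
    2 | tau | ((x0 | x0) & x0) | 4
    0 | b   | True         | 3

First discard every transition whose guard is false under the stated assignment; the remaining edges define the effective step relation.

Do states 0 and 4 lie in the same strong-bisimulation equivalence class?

Compute ~ classes (split until stable):
  round 0: {{0,1,2,3,4}}
  round 1: {{0},{1},{2},{3},{4}}
5 equivalence class(es) (converged in 2)
class of 0: {0}; class of 4: {4}

Answer: NOT BISIMILAR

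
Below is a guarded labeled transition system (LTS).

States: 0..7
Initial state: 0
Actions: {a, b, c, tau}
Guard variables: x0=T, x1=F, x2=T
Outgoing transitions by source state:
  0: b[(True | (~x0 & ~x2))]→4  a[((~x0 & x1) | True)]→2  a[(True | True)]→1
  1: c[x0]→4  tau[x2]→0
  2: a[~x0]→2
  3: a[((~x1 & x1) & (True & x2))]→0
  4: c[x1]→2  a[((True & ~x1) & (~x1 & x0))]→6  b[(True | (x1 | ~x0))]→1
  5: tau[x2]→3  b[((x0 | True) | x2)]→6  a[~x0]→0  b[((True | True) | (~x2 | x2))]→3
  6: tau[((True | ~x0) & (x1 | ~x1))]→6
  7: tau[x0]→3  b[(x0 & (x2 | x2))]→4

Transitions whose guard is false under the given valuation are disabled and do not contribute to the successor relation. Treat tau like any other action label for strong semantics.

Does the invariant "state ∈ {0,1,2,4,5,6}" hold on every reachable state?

Inv-set: {0,1,2,4,5,6}
R = {0,1,2,4,6}
  0: ✓
  1: ✓
  2: ✓
  4: ✓
  6: ✓

Answer: INVARIANT HOLDS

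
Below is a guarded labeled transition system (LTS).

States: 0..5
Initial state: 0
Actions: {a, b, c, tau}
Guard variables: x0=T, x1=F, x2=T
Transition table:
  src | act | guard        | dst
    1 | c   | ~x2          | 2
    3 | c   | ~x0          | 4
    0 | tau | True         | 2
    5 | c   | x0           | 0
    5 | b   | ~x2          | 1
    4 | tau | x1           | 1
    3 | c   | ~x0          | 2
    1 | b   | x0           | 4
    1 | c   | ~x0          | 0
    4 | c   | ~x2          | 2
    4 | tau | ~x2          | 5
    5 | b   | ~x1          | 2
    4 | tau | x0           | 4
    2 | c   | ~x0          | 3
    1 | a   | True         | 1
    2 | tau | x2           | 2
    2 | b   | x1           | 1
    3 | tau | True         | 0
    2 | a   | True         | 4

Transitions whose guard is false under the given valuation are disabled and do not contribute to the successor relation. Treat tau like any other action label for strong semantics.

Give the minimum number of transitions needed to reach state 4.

Answer: 2

Working:
Layered search for 4:
  Layer 0: {0}
  Layer 1: {2}
  Layer 2: {4}
first hit 4 at d=2 via tau·a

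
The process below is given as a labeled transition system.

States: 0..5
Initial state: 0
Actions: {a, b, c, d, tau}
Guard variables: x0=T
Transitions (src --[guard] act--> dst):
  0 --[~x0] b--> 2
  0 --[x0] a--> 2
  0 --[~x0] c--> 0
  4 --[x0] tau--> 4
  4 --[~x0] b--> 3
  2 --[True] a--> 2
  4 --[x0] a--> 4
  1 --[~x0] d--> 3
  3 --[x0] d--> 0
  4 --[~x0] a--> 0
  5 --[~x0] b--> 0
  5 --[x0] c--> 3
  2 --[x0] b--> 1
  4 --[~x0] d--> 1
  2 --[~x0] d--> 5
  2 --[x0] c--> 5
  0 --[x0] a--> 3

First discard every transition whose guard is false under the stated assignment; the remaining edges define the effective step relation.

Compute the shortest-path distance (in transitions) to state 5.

Answer: 2

Analysis:
Layered search for 5:
  Layer 0: {0}
  Layer 1: {2,3}
  Layer 2: {1,5}
5 enters at depth 2; path a·c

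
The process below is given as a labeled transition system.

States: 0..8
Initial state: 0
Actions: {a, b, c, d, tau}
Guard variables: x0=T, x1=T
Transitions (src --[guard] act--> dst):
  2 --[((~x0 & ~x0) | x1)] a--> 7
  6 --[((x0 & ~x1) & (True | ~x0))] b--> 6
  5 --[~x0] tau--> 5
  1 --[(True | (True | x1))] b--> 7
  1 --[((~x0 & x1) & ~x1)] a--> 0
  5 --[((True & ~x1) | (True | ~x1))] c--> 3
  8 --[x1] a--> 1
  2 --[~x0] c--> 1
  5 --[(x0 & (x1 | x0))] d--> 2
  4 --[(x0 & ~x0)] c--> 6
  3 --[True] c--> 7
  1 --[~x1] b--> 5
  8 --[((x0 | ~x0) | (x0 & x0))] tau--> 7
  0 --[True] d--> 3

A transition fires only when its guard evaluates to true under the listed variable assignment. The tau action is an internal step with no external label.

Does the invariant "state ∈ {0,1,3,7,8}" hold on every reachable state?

Answer: INVARIANT HOLDS

Analysis:
Inv-set: {0,1,3,7,8}
R = {0,3,7}
  0: ok
  3: ok
  7: ok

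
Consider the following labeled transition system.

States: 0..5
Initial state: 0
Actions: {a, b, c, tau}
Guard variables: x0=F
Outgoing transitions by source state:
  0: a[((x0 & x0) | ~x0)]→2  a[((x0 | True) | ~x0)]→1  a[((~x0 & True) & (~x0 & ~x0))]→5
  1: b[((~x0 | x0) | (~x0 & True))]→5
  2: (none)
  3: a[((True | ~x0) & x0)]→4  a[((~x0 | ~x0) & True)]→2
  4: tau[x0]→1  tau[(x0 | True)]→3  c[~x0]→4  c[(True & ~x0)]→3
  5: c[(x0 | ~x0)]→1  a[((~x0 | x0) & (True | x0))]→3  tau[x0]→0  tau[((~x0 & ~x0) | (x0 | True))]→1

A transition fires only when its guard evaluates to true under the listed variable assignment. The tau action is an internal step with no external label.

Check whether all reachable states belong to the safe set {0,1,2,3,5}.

Inv-set: {0,1,2,3,5}
Reachable = {0,1,2,3,5}
  0: ok
  1: ok
  2: ok
  3: ok
  5: ok

Answer: INVARIANT HOLDS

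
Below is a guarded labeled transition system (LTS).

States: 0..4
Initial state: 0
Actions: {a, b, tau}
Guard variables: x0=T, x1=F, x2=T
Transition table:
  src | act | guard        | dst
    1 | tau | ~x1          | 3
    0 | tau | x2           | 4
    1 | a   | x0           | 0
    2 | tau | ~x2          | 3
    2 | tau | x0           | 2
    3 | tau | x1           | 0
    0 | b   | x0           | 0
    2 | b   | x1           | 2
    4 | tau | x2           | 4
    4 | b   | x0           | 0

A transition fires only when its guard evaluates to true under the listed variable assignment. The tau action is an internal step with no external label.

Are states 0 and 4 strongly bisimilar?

Bisimulation quotient by refinement:
  π0 = {{0,1,2,3,4}}
  π1 = {{0,4},{1},{2},{3}}
stable after 2 split(s): 4 block(s)
0∈{0,4}, 4∈{0,4}

Answer: BISIMILAR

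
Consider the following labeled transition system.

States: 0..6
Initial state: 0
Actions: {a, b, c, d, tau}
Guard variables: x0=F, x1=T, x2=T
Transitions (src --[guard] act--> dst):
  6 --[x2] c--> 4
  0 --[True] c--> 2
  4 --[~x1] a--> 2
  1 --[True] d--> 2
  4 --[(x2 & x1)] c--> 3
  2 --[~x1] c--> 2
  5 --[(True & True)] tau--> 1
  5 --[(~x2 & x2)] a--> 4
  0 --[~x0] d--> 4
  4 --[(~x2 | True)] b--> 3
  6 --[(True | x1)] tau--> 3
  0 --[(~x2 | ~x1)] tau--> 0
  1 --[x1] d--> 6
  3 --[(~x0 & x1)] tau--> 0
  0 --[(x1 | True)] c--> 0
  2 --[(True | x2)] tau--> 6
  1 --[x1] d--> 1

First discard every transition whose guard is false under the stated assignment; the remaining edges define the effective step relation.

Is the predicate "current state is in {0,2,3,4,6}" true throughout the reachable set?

Allowed set {0,2,3,4,6}
Reach set: {0,2,3,4,6}
  0: ✓
  2: ✓
  3: ✓
  4: ✓
  6: ✓

Answer: INVARIANT HOLDS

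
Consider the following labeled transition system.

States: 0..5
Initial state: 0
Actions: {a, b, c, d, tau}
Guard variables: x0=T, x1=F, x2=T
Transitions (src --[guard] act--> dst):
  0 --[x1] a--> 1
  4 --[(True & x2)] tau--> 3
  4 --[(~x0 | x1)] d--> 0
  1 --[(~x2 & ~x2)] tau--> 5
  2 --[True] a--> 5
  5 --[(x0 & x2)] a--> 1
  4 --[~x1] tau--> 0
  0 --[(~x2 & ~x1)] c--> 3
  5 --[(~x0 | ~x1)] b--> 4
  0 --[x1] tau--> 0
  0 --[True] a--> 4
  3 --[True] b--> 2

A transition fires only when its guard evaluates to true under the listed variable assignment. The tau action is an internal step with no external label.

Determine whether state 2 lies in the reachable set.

Answer: REACHABLE

Trace:
After dropping false guards: 7 live edges.
L0 = {0}
L1 = {4}  total {0,4}
L2 = {3}  total {0,3,4}
L3 = {2}  total {0,2,3,4}
L4 = {5}  total {0,2,3,4,5}
L5 = {1}  total {0,1,2,3,4,5}
R = {0,1,2,3,4,5}
witness 2: a·tau·b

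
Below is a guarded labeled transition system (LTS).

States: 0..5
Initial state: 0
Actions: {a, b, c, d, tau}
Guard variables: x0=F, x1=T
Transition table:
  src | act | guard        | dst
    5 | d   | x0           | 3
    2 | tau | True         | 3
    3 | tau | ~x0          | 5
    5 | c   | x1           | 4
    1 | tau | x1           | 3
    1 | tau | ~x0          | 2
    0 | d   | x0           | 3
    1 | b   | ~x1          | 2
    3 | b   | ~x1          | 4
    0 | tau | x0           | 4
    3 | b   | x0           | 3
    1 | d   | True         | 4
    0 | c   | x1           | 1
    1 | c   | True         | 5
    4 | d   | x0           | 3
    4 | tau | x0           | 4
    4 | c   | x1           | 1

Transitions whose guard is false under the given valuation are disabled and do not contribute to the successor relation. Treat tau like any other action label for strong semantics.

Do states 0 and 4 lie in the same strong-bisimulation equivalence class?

Answer: BISIMILAR

Working:
Bisimulation quotient by refinement:
  round 0: {{0,1,2,3,4,5}}
  round 1: {{0,4,5},{1},{2,3}}
  round 2: {{0,4},{1},{2},{3},{5}}
Fixed point at round 3; 5 class(es).
[0]={0,4}  [4]={0,4}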